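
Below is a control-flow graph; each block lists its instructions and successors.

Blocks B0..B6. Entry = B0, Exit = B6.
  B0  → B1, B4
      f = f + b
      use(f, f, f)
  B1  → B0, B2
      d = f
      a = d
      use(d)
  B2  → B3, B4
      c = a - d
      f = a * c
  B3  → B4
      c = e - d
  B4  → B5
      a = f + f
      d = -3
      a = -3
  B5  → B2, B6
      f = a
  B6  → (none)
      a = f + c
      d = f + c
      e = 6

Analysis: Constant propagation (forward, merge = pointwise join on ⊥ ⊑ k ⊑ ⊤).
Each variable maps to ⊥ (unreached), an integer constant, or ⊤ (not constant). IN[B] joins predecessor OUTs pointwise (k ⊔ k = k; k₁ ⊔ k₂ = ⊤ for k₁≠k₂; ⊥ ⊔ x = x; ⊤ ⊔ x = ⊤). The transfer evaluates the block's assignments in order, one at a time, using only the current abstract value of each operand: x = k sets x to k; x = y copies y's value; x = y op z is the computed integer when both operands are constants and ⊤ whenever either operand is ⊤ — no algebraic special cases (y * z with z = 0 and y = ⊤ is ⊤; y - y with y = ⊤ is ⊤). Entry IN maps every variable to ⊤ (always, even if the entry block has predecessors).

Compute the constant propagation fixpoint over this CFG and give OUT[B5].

Answer: {a: -3, b: ⊤, c: ⊤, d: -3, e: ⊤, f: -3}

Working:
Per-block solution:
  B0:  IN=(all ⊤)  OUT=(all ⊤)
  B1:  IN=(all ⊤)  OUT=(all ⊤)
  B2:  IN=(all ⊤)  OUT=(all ⊤)
  B3:  IN=(all ⊤)  OUT=(all ⊤)
  B4:  IN=(all ⊤)  OUT={a:-3, d:-3; rest ⊤}
  B5:  IN={a:-3, d:-3; rest ⊤}  OUT={a:-3, d:-3, f:-3; rest ⊤}
  B6:  IN={a:-3, d:-3, f:-3; rest ⊤}  OUT={e:6, f:-3; rest ⊤}

Merge at B5: IN[B5] = OUT[B4] = {a: -3, b: ⊤, c: ⊤, d: -3, e: ⊤, f: ⊤}
Applying B5's transfer function to that IN value gives OUT[B5] (row B5 above).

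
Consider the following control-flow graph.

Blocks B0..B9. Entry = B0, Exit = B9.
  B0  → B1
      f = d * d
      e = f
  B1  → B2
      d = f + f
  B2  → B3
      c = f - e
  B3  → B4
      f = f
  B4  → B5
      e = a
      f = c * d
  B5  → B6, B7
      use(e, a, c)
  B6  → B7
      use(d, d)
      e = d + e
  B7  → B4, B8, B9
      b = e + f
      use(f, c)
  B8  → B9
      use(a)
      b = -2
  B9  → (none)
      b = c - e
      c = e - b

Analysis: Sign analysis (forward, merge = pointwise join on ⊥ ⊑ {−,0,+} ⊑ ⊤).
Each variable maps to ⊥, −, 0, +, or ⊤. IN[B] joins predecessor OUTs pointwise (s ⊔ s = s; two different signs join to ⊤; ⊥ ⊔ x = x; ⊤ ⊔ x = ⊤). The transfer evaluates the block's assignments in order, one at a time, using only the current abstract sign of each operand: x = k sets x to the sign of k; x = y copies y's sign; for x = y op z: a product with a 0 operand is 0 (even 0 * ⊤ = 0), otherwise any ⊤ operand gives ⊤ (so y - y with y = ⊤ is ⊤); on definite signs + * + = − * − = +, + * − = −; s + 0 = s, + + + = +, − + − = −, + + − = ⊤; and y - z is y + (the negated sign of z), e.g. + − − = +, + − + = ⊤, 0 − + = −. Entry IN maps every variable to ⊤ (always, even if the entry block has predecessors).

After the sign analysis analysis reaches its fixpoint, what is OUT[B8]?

Answer: {a: ⊤, b: -, c: ⊤, d: ⊤, e: ⊤, f: ⊤}

Trace:
Converged values:
  B0: | IN=(all ⊤) | OUT=(all ⊤)
  B1: | IN=(all ⊤) | OUT=(all ⊤)
  B2: | IN=(all ⊤) | OUT=(all ⊤)
  B3: | IN=(all ⊤) | OUT=(all ⊤)
  B4: | IN=(all ⊤) | OUT=(all ⊤)
  B5: | IN=(all ⊤) | OUT=(all ⊤)
  B6: | IN=(all ⊤) | OUT=(all ⊤)
  B7: | IN=(all ⊤) | OUT=(all ⊤)
  B8: | IN=(all ⊤) | OUT={b:-; rest ⊤}
  B9: | IN=(all ⊤) | OUT=(all ⊤)

Merge at B8: IN[B8] = OUT[B7] = {a: ⊤, b: ⊤, c: ⊤, d: ⊤, e: ⊤, f: ⊤}
Applying B8's transfer function to that IN value gives OUT[B8] (row B8 above).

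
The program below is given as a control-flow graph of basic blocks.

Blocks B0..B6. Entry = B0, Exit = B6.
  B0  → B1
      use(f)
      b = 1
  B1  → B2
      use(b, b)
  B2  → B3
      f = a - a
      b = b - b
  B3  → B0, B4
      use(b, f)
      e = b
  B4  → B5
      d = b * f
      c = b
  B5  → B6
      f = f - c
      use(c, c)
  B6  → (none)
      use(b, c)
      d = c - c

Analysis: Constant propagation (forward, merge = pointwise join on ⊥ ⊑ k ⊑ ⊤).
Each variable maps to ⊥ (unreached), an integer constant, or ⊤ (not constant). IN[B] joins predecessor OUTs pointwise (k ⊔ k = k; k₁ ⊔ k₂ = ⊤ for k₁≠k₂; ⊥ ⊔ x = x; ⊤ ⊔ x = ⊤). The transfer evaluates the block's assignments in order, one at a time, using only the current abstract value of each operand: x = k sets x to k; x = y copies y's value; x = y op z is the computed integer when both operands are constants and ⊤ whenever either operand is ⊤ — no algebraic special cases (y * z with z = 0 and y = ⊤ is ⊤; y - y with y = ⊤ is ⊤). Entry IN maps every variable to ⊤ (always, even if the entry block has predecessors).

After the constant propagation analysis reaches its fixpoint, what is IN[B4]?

Fixpoint table:
  B0: | IN=(all ⊤) | OUT={b:1; rest ⊤}
  B1: | IN={b:1; rest ⊤} | OUT={b:1; rest ⊤}
  B2: | IN={b:1; rest ⊤} | OUT={b:0; rest ⊤}
  B3: | IN={b:0; rest ⊤} | OUT={b:0, e:0; rest ⊤}
  B4: | IN={b:0, e:0; rest ⊤} | OUT={b:0, c:0, e:0; rest ⊤}
  B5: | IN={b:0, c:0, e:0; rest ⊤} | OUT={b:0, c:0, e:0; rest ⊤}
  B6: | IN={b:0, c:0, e:0; rest ⊤} | OUT={b:0, c:0, d:0, e:0; rest ⊤}

Merge at B4: IN[B4] = OUT[B3] = {a: ⊤, b: 0, c: ⊤, d: ⊤, e: 0, f: ⊤}

Answer: {a: ⊤, b: 0, c: ⊤, d: ⊤, e: 0, f: ⊤}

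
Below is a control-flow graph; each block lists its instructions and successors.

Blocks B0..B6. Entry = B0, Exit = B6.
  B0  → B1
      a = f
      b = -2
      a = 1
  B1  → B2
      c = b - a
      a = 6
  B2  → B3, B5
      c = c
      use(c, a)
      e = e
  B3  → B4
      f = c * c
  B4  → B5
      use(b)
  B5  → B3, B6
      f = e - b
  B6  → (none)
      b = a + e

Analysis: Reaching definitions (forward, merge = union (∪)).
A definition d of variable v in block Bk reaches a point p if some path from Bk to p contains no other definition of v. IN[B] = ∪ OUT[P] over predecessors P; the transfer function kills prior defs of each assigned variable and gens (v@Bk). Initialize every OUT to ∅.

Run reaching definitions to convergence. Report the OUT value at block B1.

Fixpoint table:
  B0:   IN={}   OUT={a@B0, b@B0}
  B1:   IN={a@B0, b@B0}   OUT={a@B1, b@B0, c@B1}
  B2:   IN={a@B1, b@B0, c@B1}   OUT={a@B1, b@B0, c@B2, e@B2}
  B3:   IN={a@B1, b@B0, c@B2, e@B2, f@B5}   OUT={a@B1, b@B0, c@B2, e@B2, f@B3}
  B4:   IN={a@B1, b@B0, c@B2, e@B2, f@B3}   OUT={a@B1, b@B0, c@B2, e@B2, f@B3}
  B5:   IN={a@B1, b@B0, c@B2, e@B2, f@B3}   OUT={a@B1, b@B0, c@B2, e@B2, f@B5}
  B6:   IN={a@B1, b@B0, c@B2, e@B2, f@B5}   OUT={a@B1, b@B6, c@B2, e@B2, f@B5}

Merge at B1: IN[B1] = OUT[B0] = {a@B0, b@B0}
Applying B1's transfer function to that IN value gives OUT[B1] (row B1 above).

Answer: {a@B1, b@B0, c@B1}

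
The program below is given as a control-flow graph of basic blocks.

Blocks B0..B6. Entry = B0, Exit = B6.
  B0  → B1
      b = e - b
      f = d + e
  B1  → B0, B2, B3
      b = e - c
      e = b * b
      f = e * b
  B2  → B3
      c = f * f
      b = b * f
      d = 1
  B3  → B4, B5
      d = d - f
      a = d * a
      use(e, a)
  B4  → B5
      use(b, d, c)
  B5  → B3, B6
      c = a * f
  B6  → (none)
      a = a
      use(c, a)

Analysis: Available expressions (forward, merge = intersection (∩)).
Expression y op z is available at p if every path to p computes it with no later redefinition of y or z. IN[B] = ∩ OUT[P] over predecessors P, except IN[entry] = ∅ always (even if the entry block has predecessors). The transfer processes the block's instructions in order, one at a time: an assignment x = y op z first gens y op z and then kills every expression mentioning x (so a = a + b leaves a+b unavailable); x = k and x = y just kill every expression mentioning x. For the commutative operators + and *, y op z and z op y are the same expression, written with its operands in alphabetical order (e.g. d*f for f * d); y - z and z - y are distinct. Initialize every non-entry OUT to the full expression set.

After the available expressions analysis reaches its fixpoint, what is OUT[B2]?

Answer: {f*f}

Trace:
Fixpoint table:
  B0:  IN={}  OUT={d+e}
  B1:  IN={d+e}  OUT={b*b, b*e}
  B2:  IN={b*b, b*e}  OUT={f*f}
  B3:  IN={}  OUT={}
  B4:  IN={}  OUT={}
  B5:  IN={}  OUT={a*f}
  B6:  IN={a*f}  OUT={}

Merge at B2: IN[B2] = OUT[B1] = {b*b, b*e}
Applying B2's transfer function to that IN value gives OUT[B2] (row B2 above).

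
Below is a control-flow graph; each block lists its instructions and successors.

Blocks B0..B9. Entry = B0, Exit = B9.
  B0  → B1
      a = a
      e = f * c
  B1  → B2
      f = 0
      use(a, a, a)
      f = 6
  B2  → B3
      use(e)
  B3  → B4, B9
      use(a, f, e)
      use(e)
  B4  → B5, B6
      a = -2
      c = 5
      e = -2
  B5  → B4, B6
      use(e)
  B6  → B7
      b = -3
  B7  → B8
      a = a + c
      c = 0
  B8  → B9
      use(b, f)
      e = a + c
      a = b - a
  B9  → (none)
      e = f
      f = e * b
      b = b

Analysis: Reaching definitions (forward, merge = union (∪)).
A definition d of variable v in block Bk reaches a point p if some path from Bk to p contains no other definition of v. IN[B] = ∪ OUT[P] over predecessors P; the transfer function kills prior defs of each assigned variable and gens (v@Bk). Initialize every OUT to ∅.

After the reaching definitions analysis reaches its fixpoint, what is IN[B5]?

Answer: {a@B4, c@B4, e@B4, f@B1}

Working:
Per-block solution:
  B0:   IN={}   OUT={a@B0, e@B0}
  B1:   IN={a@B0, e@B0}   OUT={a@B0, e@B0, f@B1}
  B2:   IN={a@B0, e@B0, f@B1}   OUT={a@B0, e@B0, f@B1}
  B3:   IN={a@B0, e@B0, f@B1}   OUT={a@B0, e@B0, f@B1}
  B4:   IN={a@B0, a@B4, c@B4, e@B0, e@B4, f@B1}   OUT={a@B4, c@B4, e@B4, f@B1}
  B5:   IN={a@B4, c@B4, e@B4, f@B1}   OUT={a@B4, c@B4, e@B4, f@B1}
  B6:   IN={a@B4, c@B4, e@B4, f@B1}   OUT={a@B4, b@B6, c@B4, e@B4, f@B1}
  B7:   IN={a@B4, b@B6, c@B4, e@B4, f@B1}   OUT={a@B7, b@B6, c@B7, e@B4, f@B1}
  B8:   IN={a@B7, b@B6, c@B7, e@B4, f@B1}   OUT={a@B8, b@B6, c@B7, e@B8, f@B1}
  B9:   IN={a@B0, a@B8, b@B6, c@B7, e@B0, e@B8, f@B1}   OUT={a@B0, a@B8, b@B9, c@B7, e@B9, f@B9}

Merge at B5: IN[B5] = OUT[B4] = {a@B4, c@B4, e@B4, f@B1}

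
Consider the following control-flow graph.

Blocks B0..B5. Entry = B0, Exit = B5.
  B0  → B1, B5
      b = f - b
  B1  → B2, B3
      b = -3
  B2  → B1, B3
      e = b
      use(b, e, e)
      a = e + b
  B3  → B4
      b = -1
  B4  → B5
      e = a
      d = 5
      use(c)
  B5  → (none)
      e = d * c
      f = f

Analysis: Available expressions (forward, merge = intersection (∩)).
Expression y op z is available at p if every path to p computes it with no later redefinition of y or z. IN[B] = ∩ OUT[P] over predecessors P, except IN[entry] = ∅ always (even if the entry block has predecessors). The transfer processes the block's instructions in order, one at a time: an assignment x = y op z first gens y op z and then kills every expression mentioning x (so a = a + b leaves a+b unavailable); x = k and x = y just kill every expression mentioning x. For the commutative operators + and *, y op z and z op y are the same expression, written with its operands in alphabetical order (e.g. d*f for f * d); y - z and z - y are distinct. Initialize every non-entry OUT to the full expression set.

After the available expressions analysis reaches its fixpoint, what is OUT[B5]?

Fixpoint table:
  B0:   IN={}   OUT={}
  B1:   IN={}   OUT={}
  B2:   IN={}   OUT={b+e}
  B3:   IN={}   OUT={}
  B4:   IN={}   OUT={}
  B5:   IN={}   OUT={c*d}

Merge at B5: IN[B5] = OUT[B0] ∩ OUT[B4] = {}
Applying B5's transfer function to that IN value gives OUT[B5] (row B5 above).

Answer: {c*d}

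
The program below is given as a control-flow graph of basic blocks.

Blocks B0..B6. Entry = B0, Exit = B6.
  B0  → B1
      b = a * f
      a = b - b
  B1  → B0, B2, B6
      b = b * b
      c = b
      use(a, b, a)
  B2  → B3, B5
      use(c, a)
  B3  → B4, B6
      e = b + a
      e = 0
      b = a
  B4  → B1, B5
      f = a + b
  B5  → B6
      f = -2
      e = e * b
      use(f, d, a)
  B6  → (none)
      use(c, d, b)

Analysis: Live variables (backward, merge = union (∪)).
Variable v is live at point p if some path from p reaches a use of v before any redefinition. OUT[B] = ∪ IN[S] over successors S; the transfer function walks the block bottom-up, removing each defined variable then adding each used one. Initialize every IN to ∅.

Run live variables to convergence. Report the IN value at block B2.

Answer: {a, b, c, d, e}

Working:
Per-block solution:
  B0: | IN={a, d, e, f} | OUT={a, b, d, e, f}
  B1: | IN={a, b, d, e, f} | OUT={a, b, c, d, e, f}
  B2: | IN={a, b, c, d, e} | OUT={a, b, c, d, e}
  B3: | IN={a, b, c, d} | OUT={a, b, c, d, e}
  B4: | IN={a, b, c, d, e} | OUT={a, b, c, d, e, f}
  B5: | IN={a, b, c, d, e} | OUT={b, c, d}
  B6: | IN={b, c, d} | OUT={}

Merge at B2: OUT[B2] = IN[B3] ⊔ IN[B5] = {a, b, c, d, e}
Applying B2's transfer function to that OUT value gives IN[B2] (row B2 above).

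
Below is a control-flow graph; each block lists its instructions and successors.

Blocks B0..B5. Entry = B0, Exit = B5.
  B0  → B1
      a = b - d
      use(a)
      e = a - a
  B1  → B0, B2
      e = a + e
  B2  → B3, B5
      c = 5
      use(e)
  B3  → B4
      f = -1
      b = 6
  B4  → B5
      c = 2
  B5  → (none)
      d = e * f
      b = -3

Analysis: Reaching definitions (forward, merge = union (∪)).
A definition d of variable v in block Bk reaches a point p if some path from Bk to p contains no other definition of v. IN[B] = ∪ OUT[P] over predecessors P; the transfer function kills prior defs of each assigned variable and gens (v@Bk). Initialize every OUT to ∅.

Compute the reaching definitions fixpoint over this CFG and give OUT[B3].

Converged values:
  B0:  IN={a@B0, e@B1}  OUT={a@B0, e@B0}
  B1:  IN={a@B0, e@B0}  OUT={a@B0, e@B1}
  B2:  IN={a@B0, e@B1}  OUT={a@B0, c@B2, e@B1}
  B3:  IN={a@B0, c@B2, e@B1}  OUT={a@B0, b@B3, c@B2, e@B1, f@B3}
  B4:  IN={a@B0, b@B3, c@B2, e@B1, f@B3}  OUT={a@B0, b@B3, c@B4, e@B1, f@B3}
  B5:  IN={a@B0, b@B3, c@B2, c@B4, e@B1, f@B3}  OUT={a@B0, b@B5, c@B2, c@B4, d@B5, e@B1, f@B3}

Merge at B3: IN[B3] = OUT[B2] = {a@B0, c@B2, e@B1}
Applying B3's transfer function to that IN value gives OUT[B3] (row B3 above).

Answer: {a@B0, b@B3, c@B2, e@B1, f@B3}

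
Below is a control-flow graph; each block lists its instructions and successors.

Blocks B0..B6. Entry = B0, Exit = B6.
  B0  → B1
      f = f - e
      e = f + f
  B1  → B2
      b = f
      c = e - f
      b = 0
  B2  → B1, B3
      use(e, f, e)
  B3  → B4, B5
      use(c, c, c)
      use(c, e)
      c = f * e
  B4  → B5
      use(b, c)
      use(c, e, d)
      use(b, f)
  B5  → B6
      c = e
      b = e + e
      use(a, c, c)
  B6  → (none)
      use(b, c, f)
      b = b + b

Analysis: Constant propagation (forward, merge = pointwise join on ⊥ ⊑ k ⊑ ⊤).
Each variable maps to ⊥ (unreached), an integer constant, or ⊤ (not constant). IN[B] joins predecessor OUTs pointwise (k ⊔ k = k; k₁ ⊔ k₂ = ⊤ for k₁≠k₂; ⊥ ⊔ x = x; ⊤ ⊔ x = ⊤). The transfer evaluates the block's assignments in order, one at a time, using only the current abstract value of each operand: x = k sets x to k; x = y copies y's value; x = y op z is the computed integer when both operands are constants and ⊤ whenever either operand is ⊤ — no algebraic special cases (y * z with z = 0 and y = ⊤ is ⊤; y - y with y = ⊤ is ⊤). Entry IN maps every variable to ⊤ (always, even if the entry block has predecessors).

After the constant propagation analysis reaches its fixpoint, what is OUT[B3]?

Answer: {a: ⊤, b: 0, c: ⊤, d: ⊤, e: ⊤, f: ⊤}

Trace:
Fixpoint table:
  B0:  IN=(all ⊤)  OUT=(all ⊤)
  B1:  IN=(all ⊤)  OUT={b:0; rest ⊤}
  B2:  IN={b:0; rest ⊤}  OUT={b:0; rest ⊤}
  B3:  IN={b:0; rest ⊤}  OUT={b:0; rest ⊤}
  B4:  IN={b:0; rest ⊤}  OUT={b:0; rest ⊤}
  B5:  IN={b:0; rest ⊤}  OUT=(all ⊤)
  B6:  IN=(all ⊤)  OUT=(all ⊤)

Merge at B3: IN[B3] = OUT[B2] = {a: ⊤, b: 0, c: ⊤, d: ⊤, e: ⊤, f: ⊤}
Applying B3's transfer function to that IN value gives OUT[B3] (row B3 above).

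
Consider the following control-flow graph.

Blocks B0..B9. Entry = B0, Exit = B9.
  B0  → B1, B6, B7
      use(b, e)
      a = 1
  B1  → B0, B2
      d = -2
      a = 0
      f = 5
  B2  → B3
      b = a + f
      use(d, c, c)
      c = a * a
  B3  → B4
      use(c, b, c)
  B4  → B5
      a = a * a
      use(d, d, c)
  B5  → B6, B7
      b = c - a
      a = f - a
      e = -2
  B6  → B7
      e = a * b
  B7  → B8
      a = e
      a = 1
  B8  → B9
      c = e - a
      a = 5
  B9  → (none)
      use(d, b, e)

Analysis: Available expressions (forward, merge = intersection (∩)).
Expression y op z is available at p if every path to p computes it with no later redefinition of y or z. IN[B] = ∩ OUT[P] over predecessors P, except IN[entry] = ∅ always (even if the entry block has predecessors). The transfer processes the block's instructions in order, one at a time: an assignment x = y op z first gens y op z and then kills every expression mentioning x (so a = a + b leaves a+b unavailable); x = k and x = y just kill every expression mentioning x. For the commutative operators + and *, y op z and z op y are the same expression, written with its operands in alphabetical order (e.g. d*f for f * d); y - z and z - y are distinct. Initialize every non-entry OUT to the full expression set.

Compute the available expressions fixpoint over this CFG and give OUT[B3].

Answer: {a*a, a+f}

Working:
Per-block solution:
  B0: | IN={} | OUT={}
  B1: | IN={} | OUT={}
  B2: | IN={} | OUT={a*a, a+f}
  B3: | IN={a*a, a+f} | OUT={a*a, a+f}
  B4: | IN={a*a, a+f} | OUT={}
  B5: | IN={} | OUT={}
  B6: | IN={} | OUT={a*b}
  B7: | IN={} | OUT={}
  B8: | IN={} | OUT={}
  B9: | IN={} | OUT={}

Merge at B3: IN[B3] = OUT[B2] = {a*a, a+f}
Applying B3's transfer function to that IN value gives OUT[B3] (row B3 above).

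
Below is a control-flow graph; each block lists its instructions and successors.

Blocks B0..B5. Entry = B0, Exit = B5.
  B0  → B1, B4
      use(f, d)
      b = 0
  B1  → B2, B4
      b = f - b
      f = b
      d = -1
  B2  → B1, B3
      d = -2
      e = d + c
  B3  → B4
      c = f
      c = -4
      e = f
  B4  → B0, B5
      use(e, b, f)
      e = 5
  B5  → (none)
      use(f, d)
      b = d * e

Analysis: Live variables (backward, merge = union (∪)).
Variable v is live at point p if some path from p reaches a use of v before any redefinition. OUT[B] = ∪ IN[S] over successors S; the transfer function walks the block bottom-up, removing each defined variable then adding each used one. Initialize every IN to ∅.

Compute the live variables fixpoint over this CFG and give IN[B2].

Fixpoint table:
  B0:  IN={c, d, e, f}  OUT={b, c, d, e, f}
  B1:  IN={b, c, e, f}  OUT={b, c, d, e, f}
  B2:  IN={b, c, f}  OUT={b, c, d, e, f}
  B3:  IN={b, d, f}  OUT={b, c, d, e, f}
  B4:  IN={b, c, d, e, f}  OUT={c, d, e, f}
  B5:  IN={d, e, f}  OUT={}

Merge at B2: OUT[B2] = IN[B1] ⊔ IN[B3] = {b, c, d, e, f}
Applying B2's transfer function to that OUT value gives IN[B2] (row B2 above).

Answer: {b, c, f}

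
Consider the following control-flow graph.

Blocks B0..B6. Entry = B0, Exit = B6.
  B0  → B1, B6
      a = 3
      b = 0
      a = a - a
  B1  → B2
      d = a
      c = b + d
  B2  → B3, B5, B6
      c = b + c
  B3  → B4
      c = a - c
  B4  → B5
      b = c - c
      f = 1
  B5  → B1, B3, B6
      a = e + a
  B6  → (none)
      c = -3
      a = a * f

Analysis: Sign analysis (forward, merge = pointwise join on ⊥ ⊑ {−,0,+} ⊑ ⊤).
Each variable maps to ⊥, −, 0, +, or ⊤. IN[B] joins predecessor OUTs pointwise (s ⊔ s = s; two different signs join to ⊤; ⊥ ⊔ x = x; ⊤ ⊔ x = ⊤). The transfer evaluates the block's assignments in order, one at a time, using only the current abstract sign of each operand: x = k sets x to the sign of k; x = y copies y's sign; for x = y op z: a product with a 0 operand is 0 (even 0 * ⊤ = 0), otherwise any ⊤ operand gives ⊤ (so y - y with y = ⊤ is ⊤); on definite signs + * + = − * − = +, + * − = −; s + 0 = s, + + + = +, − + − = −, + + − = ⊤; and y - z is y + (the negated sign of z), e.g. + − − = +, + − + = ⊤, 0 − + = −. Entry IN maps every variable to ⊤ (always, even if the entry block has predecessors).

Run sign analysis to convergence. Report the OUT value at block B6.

Answer: {a: ⊤, b: ⊤, c: -, d: ⊤, e: ⊤, f: ⊤}

Trace:
Per-block solution:
  B0:   IN=(all ⊤)   OUT={b:0; rest ⊤}
  B1:   IN=(all ⊤)   OUT=(all ⊤)
  B2:   IN=(all ⊤)   OUT=(all ⊤)
  B3:   IN=(all ⊤)   OUT=(all ⊤)
  B4:   IN=(all ⊤)   OUT={f:+; rest ⊤}
  B5:   IN=(all ⊤)   OUT=(all ⊤)
  B6:   IN=(all ⊤)   OUT={c:-; rest ⊤}

Merge at B6: IN[B6] = OUT[B0] ⊔ OUT[B2] ⊔ OUT[B5] = {a: ⊤, b: ⊤, c: ⊤, d: ⊤, e: ⊤, f: ⊤}
Applying B6's transfer function to that IN value gives OUT[B6] (row B6 above).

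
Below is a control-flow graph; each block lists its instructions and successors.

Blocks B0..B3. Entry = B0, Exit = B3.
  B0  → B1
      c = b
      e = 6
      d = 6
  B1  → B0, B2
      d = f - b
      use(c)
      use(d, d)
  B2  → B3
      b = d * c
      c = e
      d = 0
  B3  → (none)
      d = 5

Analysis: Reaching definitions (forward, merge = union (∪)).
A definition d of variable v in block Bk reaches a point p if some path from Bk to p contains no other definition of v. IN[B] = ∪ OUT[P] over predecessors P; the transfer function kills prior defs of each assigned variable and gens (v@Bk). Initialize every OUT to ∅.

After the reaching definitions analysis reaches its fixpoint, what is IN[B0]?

Answer: {c@B0, d@B1, e@B0}

Trace:
Converged values:
  B0: | IN={c@B0, d@B1, e@B0} | OUT={c@B0, d@B0, e@B0}
  B1: | IN={c@B0, d@B0, e@B0} | OUT={c@B0, d@B1, e@B0}
  B2: | IN={c@B0, d@B1, e@B0} | OUT={b@B2, c@B2, d@B2, e@B0}
  B3: | IN={b@B2, c@B2, d@B2, e@B0} | OUT={b@B2, c@B2, d@B3, e@B0}

Merge at B0 (entry node, so the boundary value {} is joined with the incoming edge(s)): IN[B0] = {} ⊔ OUT[B1] = {c@B0, d@B1, e@B0}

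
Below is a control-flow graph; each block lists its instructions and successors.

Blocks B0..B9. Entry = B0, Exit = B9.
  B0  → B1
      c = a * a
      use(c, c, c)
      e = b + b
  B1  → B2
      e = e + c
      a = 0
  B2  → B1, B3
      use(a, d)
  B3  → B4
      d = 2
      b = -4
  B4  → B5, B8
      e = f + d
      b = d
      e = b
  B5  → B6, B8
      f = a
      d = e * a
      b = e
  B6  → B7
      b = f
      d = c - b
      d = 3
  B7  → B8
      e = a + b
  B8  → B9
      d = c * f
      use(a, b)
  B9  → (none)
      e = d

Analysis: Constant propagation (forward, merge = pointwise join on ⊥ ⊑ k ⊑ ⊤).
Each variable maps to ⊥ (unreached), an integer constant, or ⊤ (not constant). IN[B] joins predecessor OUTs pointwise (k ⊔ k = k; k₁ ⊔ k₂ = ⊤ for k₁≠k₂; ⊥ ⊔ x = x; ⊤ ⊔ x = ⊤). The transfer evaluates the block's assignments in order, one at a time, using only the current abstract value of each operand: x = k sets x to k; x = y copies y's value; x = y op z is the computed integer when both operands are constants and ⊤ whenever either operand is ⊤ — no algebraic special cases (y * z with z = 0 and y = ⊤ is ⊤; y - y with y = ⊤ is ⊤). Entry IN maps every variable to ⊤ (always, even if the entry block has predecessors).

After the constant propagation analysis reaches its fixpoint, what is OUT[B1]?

Answer: {a: 0, b: ⊤, c: ⊤, d: ⊤, e: ⊤, f: ⊤}

Trace:
Fixpoint table:
  B0:  IN=(all ⊤)  OUT=(all ⊤)
  B1:  IN=(all ⊤)  OUT={a:0; rest ⊤}
  B2:  IN={a:0; rest ⊤}  OUT={a:0; rest ⊤}
  B3:  IN={a:0; rest ⊤}  OUT={a:0, b:-4, d:2; rest ⊤}
  B4:  IN={a:0, b:-4, d:2; rest ⊤}  OUT={a:0, b:2, d:2, e:2; rest ⊤}
  B5:  IN={a:0, b:2, d:2, e:2; rest ⊤}  OUT={a:0, b:2, d:0, e:2, f:0; rest ⊤}
  B6:  IN={a:0, b:2, d:0, e:2, f:0; rest ⊤}  OUT={a:0, b:0, d:3, e:2, f:0; rest ⊤}
  B7:  IN={a:0, b:0, d:3, e:2, f:0; rest ⊤}  OUT={a:0, b:0, d:3, e:0, f:0; rest ⊤}
  B8:  IN={a:0; rest ⊤}  OUT={a:0; rest ⊤}
  B9:  IN={a:0; rest ⊤}  OUT={a:0; rest ⊤}

Merge at B1: IN[B1] = OUT[B0] ⊔ OUT[B2] = {a: ⊤, b: ⊤, c: ⊤, d: ⊤, e: ⊤, f: ⊤}
Applying B1's transfer function to that IN value gives OUT[B1] (row B1 above).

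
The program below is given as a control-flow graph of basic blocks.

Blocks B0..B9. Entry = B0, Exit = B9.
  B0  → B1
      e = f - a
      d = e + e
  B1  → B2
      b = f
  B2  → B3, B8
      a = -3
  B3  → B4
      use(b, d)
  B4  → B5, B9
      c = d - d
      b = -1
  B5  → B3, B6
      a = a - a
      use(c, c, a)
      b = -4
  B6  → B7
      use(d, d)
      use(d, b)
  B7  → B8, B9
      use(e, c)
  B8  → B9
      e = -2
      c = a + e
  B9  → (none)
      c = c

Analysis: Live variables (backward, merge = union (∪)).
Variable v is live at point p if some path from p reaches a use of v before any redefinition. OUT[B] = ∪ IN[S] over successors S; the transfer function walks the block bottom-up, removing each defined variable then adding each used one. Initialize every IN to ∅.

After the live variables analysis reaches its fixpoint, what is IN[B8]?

Converged values:
  B0:  IN={a, f}  OUT={d, e, f}
  B1:  IN={d, e, f}  OUT={b, d, e}
  B2:  IN={b, d, e}  OUT={a, b, d, e}
  B3:  IN={a, b, d, e}  OUT={a, d, e}
  B4:  IN={a, d, e}  OUT={a, c, d, e}
  B5:  IN={a, c, d, e}  OUT={a, b, c, d, e}
  B6:  IN={a, b, c, d, e}  OUT={a, c, e}
  B7:  IN={a, c, e}  OUT={a, c}
  B8:  IN={a}  OUT={c}
  B9:  IN={c}  OUT={}

Merge at B8: OUT[B8] = IN[B9] = {c}
Applying B8's transfer function to that OUT value gives IN[B8] (row B8 above).

Answer: {a}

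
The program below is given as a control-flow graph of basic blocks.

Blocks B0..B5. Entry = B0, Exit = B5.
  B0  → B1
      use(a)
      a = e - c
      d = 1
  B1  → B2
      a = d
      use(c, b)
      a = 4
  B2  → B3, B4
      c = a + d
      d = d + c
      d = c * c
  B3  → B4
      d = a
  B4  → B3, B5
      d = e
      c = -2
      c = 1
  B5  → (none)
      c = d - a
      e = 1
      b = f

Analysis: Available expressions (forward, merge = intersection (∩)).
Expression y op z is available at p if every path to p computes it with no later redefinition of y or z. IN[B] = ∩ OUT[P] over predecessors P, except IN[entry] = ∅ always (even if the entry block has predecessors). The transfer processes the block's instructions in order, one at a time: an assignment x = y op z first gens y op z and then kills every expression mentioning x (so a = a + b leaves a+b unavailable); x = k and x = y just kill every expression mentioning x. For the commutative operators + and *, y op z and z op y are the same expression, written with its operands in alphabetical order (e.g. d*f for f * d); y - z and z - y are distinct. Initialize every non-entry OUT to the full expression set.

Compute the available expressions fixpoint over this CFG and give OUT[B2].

Answer: {c*c}

Working:
Fixpoint table:
  B0:   IN={}   OUT={e-c}
  B1:   IN={e-c}   OUT={e-c}
  B2:   IN={e-c}   OUT={c*c}
  B3:   IN={}   OUT={}
  B4:   IN={}   OUT={}
  B5:   IN={}   OUT={d-a}

Merge at B2: IN[B2] = OUT[B1] = {e-c}
Applying B2's transfer function to that IN value gives OUT[B2] (row B2 above).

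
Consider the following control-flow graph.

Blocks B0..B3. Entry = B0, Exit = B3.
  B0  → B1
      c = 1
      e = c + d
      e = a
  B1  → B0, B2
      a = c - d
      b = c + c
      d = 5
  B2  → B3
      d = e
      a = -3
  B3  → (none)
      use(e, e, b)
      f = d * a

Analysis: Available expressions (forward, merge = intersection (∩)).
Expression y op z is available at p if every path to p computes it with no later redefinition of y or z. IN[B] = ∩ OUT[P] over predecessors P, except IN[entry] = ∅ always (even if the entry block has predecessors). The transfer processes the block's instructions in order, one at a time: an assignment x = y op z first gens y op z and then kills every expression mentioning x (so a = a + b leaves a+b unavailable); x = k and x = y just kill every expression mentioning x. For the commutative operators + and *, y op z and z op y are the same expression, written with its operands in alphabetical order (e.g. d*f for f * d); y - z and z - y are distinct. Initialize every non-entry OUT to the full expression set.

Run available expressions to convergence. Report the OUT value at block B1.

Converged values:
  B0:  IN={}  OUT={c+d}
  B1:  IN={c+d}  OUT={c+c}
  B2:  IN={c+c}  OUT={c+c}
  B3:  IN={c+c}  OUT={a*d, c+c}

Merge at B1: IN[B1] = OUT[B0] = {c+d}
Applying B1's transfer function to that IN value gives OUT[B1] (row B1 above).

Answer: {c+c}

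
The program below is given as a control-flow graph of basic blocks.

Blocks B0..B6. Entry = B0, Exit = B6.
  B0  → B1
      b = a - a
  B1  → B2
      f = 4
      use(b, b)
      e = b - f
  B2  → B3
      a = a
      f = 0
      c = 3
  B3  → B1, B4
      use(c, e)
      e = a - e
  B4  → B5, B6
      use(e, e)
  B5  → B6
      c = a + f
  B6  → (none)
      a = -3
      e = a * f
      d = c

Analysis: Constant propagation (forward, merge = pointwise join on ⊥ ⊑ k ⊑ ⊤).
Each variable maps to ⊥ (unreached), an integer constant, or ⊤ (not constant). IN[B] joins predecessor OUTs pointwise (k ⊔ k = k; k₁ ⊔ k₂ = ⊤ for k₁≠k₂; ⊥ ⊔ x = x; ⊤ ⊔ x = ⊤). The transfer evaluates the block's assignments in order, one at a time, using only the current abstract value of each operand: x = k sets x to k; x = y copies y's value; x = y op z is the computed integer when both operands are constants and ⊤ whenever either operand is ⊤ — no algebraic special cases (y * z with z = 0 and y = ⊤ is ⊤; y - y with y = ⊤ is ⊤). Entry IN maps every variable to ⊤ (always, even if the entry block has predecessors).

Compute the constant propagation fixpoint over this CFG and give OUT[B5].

Converged values:
  B0: | IN=(all ⊤) | OUT=(all ⊤)
  B1: | IN=(all ⊤) | OUT={f:4; rest ⊤}
  B2: | IN={f:4; rest ⊤} | OUT={c:3, f:0; rest ⊤}
  B3: | IN={c:3, f:0; rest ⊤} | OUT={c:3, f:0; rest ⊤}
  B4: | IN={c:3, f:0; rest ⊤} | OUT={c:3, f:0; rest ⊤}
  B5: | IN={c:3, f:0; rest ⊤} | OUT={f:0; rest ⊤}
  B6: | IN={f:0; rest ⊤} | OUT={a:-3, e:0, f:0; rest ⊤}

Merge at B5: IN[B5] = OUT[B4] = {a: ⊤, b: ⊤, c: 3, d: ⊤, e: ⊤, f: 0}
Applying B5's transfer function to that IN value gives OUT[B5] (row B5 above).

Answer: {a: ⊤, b: ⊤, c: ⊤, d: ⊤, e: ⊤, f: 0}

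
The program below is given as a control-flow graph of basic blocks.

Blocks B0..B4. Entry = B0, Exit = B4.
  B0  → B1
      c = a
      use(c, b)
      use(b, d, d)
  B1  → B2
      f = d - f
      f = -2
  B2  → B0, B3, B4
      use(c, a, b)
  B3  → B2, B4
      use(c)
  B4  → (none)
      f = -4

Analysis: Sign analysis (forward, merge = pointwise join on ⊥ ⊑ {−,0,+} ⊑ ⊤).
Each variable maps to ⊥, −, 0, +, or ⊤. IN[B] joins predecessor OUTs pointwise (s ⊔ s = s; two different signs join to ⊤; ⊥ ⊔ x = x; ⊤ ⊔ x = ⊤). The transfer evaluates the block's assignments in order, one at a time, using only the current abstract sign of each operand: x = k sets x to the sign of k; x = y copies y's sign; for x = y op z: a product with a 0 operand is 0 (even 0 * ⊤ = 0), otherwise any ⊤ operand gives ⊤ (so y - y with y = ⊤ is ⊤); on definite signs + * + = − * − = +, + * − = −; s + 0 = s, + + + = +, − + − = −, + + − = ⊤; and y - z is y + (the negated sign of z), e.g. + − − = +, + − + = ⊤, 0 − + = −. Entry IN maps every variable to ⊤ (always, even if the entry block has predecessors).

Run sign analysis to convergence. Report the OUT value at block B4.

Fixpoint table:
  B0:  IN=(all ⊤)  OUT=(all ⊤)
  B1:  IN=(all ⊤)  OUT={f:-; rest ⊤}
  B2:  IN={f:-; rest ⊤}  OUT={f:-; rest ⊤}
  B3:  IN={f:-; rest ⊤}  OUT={f:-; rest ⊤}
  B4:  IN={f:-; rest ⊤}  OUT={f:-; rest ⊤}

Merge at B4: IN[B4] = OUT[B2] ⊔ OUT[B3] = {a: ⊤, b: ⊤, c: ⊤, d: ⊤, e: ⊤, f: -}
Applying B4's transfer function to that IN value gives OUT[B4] (row B4 above).

Answer: {a: ⊤, b: ⊤, c: ⊤, d: ⊤, e: ⊤, f: -}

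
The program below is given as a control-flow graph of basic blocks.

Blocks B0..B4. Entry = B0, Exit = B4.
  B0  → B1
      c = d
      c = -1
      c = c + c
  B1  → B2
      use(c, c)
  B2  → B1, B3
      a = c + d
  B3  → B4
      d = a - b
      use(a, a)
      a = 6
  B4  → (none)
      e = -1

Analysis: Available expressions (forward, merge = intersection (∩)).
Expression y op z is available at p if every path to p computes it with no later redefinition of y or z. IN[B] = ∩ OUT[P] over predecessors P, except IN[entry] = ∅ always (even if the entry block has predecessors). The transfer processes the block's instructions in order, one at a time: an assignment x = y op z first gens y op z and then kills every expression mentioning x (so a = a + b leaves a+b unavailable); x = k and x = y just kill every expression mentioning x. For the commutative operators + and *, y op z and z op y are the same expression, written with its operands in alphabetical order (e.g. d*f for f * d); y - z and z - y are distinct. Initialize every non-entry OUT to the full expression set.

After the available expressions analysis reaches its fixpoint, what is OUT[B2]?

Converged values:
  B0:   IN={}   OUT={}
  B1:   IN={}   OUT={}
  B2:   IN={}   OUT={c+d}
  B3:   IN={c+d}   OUT={}
  B4:   IN={}   OUT={}

Merge at B2: IN[B2] = OUT[B1] = {}
Applying B2's transfer function to that IN value gives OUT[B2] (row B2 above).

Answer: {c+d}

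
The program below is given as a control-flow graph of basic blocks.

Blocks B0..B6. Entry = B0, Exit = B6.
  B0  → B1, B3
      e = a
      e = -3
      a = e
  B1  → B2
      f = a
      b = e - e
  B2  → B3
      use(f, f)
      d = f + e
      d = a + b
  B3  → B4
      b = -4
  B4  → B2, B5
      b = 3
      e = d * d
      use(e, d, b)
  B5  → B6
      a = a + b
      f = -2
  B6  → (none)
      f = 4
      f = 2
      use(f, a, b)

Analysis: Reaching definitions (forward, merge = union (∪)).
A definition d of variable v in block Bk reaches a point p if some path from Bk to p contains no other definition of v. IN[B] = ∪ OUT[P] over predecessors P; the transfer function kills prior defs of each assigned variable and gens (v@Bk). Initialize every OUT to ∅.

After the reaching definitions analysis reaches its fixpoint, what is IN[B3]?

Answer: {a@B0, b@B1, b@B4, d@B2, e@B0, e@B4, f@B1}

Trace:
Per-block solution:
  B0: | IN={} | OUT={a@B0, e@B0}
  B1: | IN={a@B0, e@B0} | OUT={a@B0, b@B1, e@B0, f@B1}
  B2: | IN={a@B0, b@B1, b@B4, d@B2, e@B0, e@B4, f@B1} | OUT={a@B0, b@B1, b@B4, d@B2, e@B0, e@B4, f@B1}
  B3: | IN={a@B0, b@B1, b@B4, d@B2, e@B0, e@B4, f@B1} | OUT={a@B0, b@B3, d@B2, e@B0, e@B4, f@B1}
  B4: | IN={a@B0, b@B3, d@B2, e@B0, e@B4, f@B1} | OUT={a@B0, b@B4, d@B2, e@B4, f@B1}
  B5: | IN={a@B0, b@B4, d@B2, e@B4, f@B1} | OUT={a@B5, b@B4, d@B2, e@B4, f@B5}
  B6: | IN={a@B5, b@B4, d@B2, e@B4, f@B5} | OUT={a@B5, b@B4, d@B2, e@B4, f@B6}

Merge at B3: IN[B3] = OUT[B0] ⊔ OUT[B2] = {a@B0, b@B1, b@B4, d@B2, e@B0, e@B4, f@B1}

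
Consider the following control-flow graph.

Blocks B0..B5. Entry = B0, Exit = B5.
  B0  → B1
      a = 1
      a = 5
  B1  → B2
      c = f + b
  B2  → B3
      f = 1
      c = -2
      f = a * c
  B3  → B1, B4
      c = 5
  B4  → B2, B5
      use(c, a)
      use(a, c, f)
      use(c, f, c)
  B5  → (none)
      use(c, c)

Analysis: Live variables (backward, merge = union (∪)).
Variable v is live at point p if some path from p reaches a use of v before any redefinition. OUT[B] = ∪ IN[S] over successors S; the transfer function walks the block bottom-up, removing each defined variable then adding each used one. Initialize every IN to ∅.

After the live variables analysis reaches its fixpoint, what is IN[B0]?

Answer: {b, f}

Derivation:
Converged values:
  B0:  IN={b, f}  OUT={a, b, f}
  B1:  IN={a, b, f}  OUT={a, b}
  B2:  IN={a, b}  OUT={a, b, f}
  B3:  IN={a, b, f}  OUT={a, b, c, f}
  B4:  IN={a, b, c, f}  OUT={a, b, c}
  B5:  IN={c}  OUT={}

Merge at B0: OUT[B0] = IN[B1] = {a, b, f}
Applying B0's transfer function to that OUT value gives IN[B0] (row B0 above).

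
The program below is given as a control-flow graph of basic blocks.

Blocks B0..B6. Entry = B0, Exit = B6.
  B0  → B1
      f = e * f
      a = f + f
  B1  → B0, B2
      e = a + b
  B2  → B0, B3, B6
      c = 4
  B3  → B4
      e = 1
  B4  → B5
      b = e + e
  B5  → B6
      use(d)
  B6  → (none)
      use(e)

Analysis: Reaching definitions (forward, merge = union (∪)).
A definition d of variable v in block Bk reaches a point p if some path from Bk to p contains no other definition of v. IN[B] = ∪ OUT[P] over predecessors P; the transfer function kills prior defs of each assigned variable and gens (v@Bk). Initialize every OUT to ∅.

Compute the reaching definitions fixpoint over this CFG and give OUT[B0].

Fixpoint table:
  B0:  IN={a@B0, c@B2, e@B1, f@B0}  OUT={a@B0, c@B2, e@B1, f@B0}
  B1:  IN={a@B0, c@B2, e@B1, f@B0}  OUT={a@B0, c@B2, e@B1, f@B0}
  B2:  IN={a@B0, c@B2, e@B1, f@B0}  OUT={a@B0, c@B2, e@B1, f@B0}
  B3:  IN={a@B0, c@B2, e@B1, f@B0}  OUT={a@B0, c@B2, e@B3, f@B0}
  B4:  IN={a@B0, c@B2, e@B3, f@B0}  OUT={a@B0, b@B4, c@B2, e@B3, f@B0}
  B5:  IN={a@B0, b@B4, c@B2, e@B3, f@B0}  OUT={a@B0, b@B4, c@B2, e@B3, f@B0}
  B6:  IN={a@B0, b@B4, c@B2, e@B1, e@B3, f@B0}  OUT={a@B0, b@B4, c@B2, e@B1, e@B3, f@B0}

Merge at B0 (entry node, so the boundary value {} is joined with the incoming edge(s)): IN[B0] = {} ⊔ OUT[B1] ⊔ OUT[B2] = {a@B0, c@B2, e@B1, f@B0}
Applying B0's transfer function to that IN value gives OUT[B0] (row B0 above).

Answer: {a@B0, c@B2, e@B1, f@B0}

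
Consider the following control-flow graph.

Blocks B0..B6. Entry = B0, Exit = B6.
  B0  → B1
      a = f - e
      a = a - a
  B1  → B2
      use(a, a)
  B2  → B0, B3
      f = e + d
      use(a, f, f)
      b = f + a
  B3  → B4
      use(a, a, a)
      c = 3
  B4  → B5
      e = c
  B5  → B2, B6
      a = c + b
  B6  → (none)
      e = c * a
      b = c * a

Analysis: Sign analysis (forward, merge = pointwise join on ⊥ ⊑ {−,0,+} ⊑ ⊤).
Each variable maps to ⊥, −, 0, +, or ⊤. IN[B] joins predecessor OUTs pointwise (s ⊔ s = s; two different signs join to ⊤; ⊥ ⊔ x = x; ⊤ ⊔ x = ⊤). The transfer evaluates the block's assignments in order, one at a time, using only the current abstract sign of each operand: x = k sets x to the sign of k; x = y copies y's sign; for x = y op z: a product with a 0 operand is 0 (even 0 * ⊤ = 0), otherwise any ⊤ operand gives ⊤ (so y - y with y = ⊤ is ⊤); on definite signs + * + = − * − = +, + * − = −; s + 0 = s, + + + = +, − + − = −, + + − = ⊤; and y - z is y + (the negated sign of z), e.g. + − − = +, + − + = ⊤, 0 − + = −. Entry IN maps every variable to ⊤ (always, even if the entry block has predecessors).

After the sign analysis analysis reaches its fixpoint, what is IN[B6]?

Converged values:
  B0: | IN=(all ⊤) | OUT=(all ⊤)
  B1: | IN=(all ⊤) | OUT=(all ⊤)
  B2: | IN=(all ⊤) | OUT=(all ⊤)
  B3: | IN=(all ⊤) | OUT={c:+; rest ⊤}
  B4: | IN={c:+; rest ⊤} | OUT={c:+, e:+; rest ⊤}
  B5: | IN={c:+, e:+; rest ⊤} | OUT={c:+, e:+; rest ⊤}
  B6: | IN={c:+, e:+; rest ⊤} | OUT={c:+; rest ⊤}

Merge at B6: IN[B6] = OUT[B5] = {a: ⊤, b: ⊤, c: +, d: ⊤, e: +, f: ⊤}

Answer: {a: ⊤, b: ⊤, c: +, d: ⊤, e: +, f: ⊤}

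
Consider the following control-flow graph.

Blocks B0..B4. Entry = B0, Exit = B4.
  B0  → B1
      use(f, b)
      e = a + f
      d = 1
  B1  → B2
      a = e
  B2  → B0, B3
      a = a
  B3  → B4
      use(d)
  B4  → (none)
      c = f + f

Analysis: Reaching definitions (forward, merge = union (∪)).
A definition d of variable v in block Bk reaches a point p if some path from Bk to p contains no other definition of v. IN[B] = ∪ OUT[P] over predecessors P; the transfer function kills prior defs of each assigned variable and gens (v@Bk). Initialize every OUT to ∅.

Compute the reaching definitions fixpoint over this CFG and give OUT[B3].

Fixpoint table:
  B0:   IN={a@B2, d@B0, e@B0}   OUT={a@B2, d@B0, e@B0}
  B1:   IN={a@B2, d@B0, e@B0}   OUT={a@B1, d@B0, e@B0}
  B2:   IN={a@B1, d@B0, e@B0}   OUT={a@B2, d@B0, e@B0}
  B3:   IN={a@B2, d@B0, e@B0}   OUT={a@B2, d@B0, e@B0}
  B4:   IN={a@B2, d@B0, e@B0}   OUT={a@B2, c@B4, d@B0, e@B0}

Merge at B3: IN[B3] = OUT[B2] = {a@B2, d@B0, e@B0}
Applying B3's transfer function to that IN value gives OUT[B3] (row B3 above).

Answer: {a@B2, d@B0, e@B0}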